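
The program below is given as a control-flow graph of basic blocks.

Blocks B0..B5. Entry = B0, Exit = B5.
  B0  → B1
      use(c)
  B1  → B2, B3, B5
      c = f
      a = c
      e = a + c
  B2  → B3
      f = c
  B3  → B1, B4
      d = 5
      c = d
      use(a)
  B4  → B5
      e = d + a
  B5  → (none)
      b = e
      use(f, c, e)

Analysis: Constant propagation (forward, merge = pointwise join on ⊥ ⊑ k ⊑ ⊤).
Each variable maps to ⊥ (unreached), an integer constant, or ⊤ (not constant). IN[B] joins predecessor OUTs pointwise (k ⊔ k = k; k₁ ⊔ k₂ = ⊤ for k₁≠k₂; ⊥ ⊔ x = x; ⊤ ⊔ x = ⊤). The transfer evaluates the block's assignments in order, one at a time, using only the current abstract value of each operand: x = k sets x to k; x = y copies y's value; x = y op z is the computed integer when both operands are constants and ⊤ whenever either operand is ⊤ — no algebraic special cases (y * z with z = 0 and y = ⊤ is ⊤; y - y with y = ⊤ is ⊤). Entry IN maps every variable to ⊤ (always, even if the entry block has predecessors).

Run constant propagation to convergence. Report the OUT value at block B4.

Answer: {a: ⊤, b: ⊤, c: 5, d: 5, e: ⊤, f: ⊤}

Trace:
Converged values:
  B0: | IN=(all ⊤) | OUT=(all ⊤)
  B1: | IN=(all ⊤) | OUT=(all ⊤)
  B2: | IN=(all ⊤) | OUT=(all ⊤)
  B3: | IN=(all ⊤) | OUT={c:5, d:5; rest ⊤}
  B4: | IN={c:5, d:5; rest ⊤} | OUT={c:5, d:5; rest ⊤}
  B5: | IN=(all ⊤) | OUT=(all ⊤)

Merge at B4: IN[B4] = OUT[B3] = {a: ⊤, b: ⊤, c: 5, d: 5, e: ⊤, f: ⊤}
Applying B4's transfer function to that IN value gives OUT[B4] (row B4 above).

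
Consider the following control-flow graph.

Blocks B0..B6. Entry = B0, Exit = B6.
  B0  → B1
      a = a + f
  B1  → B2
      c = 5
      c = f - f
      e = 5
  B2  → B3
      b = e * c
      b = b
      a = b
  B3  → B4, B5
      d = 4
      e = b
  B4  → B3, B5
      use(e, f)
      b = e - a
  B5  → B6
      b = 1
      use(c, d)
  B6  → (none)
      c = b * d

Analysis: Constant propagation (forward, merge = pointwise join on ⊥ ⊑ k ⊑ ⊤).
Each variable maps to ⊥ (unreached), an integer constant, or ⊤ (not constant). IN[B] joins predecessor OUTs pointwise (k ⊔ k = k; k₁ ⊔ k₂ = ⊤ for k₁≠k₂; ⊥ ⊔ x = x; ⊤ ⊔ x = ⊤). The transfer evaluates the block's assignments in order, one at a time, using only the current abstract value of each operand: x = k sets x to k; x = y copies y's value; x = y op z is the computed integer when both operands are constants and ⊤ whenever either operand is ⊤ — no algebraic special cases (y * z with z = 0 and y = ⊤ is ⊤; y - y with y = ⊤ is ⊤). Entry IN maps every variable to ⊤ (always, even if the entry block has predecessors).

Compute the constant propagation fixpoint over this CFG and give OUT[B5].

Answer: {a: ⊤, b: 1, c: ⊤, d: 4, e: ⊤, f: ⊤}

Working:
Per-block solution:
  B0:   IN=(all ⊤)   OUT=(all ⊤)
  B1:   IN=(all ⊤)   OUT={e:5; rest ⊤}
  B2:   IN={e:5; rest ⊤}   OUT={e:5; rest ⊤}
  B3:   IN=(all ⊤)   OUT={d:4; rest ⊤}
  B4:   IN={d:4; rest ⊤}   OUT={d:4; rest ⊤}
  B5:   IN={d:4; rest ⊤}   OUT={b:1, d:4; rest ⊤}
  B6:   IN={b:1, d:4; rest ⊤}   OUT={b:1, c:4, d:4; rest ⊤}

Merge at B5: IN[B5] = OUT[B3] ⊔ OUT[B4] = {a: ⊤, b: ⊤, c: ⊤, d: 4, e: ⊤, f: ⊤}
Applying B5's transfer function to that IN value gives OUT[B5] (row B5 above).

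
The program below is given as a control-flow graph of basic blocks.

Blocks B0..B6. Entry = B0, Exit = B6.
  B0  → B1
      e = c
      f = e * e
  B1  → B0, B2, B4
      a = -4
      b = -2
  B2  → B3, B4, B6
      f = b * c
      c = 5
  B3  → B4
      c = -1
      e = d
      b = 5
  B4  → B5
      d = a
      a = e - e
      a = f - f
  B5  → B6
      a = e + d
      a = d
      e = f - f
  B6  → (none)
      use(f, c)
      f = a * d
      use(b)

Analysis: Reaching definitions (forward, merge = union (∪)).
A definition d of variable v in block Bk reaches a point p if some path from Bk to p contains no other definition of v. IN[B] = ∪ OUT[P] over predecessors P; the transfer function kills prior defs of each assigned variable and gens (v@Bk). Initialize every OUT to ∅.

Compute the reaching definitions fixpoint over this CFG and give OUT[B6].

Answer: {a@B1, a@B5, b@B1, b@B3, c@B2, c@B3, d@B4, e@B0, e@B5, f@B6}

Trace:
Fixpoint table:
  B0:  IN={a@B1, b@B1, e@B0, f@B0}  OUT={a@B1, b@B1, e@B0, f@B0}
  B1:  IN={a@B1, b@B1, e@B0, f@B0}  OUT={a@B1, b@B1, e@B0, f@B0}
  B2:  IN={a@B1, b@B1, e@B0, f@B0}  OUT={a@B1, b@B1, c@B2, e@B0, f@B2}
  B3:  IN={a@B1, b@B1, c@B2, e@B0, f@B2}  OUT={a@B1, b@B3, c@B3, e@B3, f@B2}
  B4:  IN={a@B1, b@B1, b@B3, c@B2, c@B3, e@B0, e@B3, f@B0, f@B2}  OUT={a@B4, b@B1, b@B3, c@B2, c@B3, d@B4, e@B0, e@B3, f@B0, f@B2}
  B5:  IN={a@B4, b@B1, b@B3, c@B2, c@B3, d@B4, e@B0, e@B3, f@B0, f@B2}  OUT={a@B5, b@B1, b@B3, c@B2, c@B3, d@B4, e@B5, f@B0, f@B2}
  B6:  IN={a@B1, a@B5, b@B1, b@B3, c@B2, c@B3, d@B4, e@B0, e@B5, f@B0, f@B2}  OUT={a@B1, a@B5, b@B1, b@B3, c@B2, c@B3, d@B4, e@B0, e@B5, f@B6}

Merge at B6: IN[B6] = OUT[B2] ⊔ OUT[B5] = {a@B1, a@B5, b@B1, b@B3, c@B2, c@B3, d@B4, e@B0, e@B5, f@B0, f@B2}
Applying B6's transfer function to that IN value gives OUT[B6] (row B6 above).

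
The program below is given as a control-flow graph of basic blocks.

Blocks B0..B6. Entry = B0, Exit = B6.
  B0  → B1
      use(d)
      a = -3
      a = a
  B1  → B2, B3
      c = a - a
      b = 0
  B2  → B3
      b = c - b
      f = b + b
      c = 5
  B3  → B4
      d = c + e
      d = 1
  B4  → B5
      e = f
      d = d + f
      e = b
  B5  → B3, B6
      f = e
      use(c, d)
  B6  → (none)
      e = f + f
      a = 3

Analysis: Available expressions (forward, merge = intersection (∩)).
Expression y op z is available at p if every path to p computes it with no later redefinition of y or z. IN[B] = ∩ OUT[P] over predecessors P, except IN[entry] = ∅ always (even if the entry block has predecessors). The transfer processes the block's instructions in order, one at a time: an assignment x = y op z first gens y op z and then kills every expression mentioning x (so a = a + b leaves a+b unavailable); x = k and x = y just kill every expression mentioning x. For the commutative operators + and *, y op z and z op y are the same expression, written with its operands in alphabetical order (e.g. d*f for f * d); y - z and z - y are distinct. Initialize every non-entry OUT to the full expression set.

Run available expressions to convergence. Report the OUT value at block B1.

Fixpoint table:
  B0:  IN={}  OUT={}
  B1:  IN={}  OUT={a-a}
  B2:  IN={a-a}  OUT={a-a, b+b}
  B3:  IN={a-a}  OUT={a-a, c+e}
  B4:  IN={a-a, c+e}  OUT={a-a}
  B5:  IN={a-a}  OUT={a-a}
  B6:  IN={a-a}  OUT={f+f}

Merge at B1: IN[B1] = OUT[B0] = {}
Applying B1's transfer function to that IN value gives OUT[B1] (row B1 above).

Answer: {a-a}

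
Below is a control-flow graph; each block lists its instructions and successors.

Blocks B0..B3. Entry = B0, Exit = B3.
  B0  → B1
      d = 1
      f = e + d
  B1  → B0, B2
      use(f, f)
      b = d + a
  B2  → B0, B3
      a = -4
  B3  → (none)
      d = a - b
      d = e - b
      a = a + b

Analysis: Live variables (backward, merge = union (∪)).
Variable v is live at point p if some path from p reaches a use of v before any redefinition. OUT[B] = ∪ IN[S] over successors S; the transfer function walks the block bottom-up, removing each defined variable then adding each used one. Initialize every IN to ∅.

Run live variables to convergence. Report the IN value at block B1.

Converged values:
  B0: | IN={a, e} | OUT={a, d, e, f}
  B1: | IN={a, d, e, f} | OUT={a, b, e}
  B2: | IN={b, e} | OUT={a, b, e}
  B3: | IN={a, b, e} | OUT={}

Merge at B1: OUT[B1] = IN[B0] ⊔ IN[B2] = {a, b, e}
Applying B1's transfer function to that OUT value gives IN[B1] (row B1 above).

Answer: {a, d, e, f}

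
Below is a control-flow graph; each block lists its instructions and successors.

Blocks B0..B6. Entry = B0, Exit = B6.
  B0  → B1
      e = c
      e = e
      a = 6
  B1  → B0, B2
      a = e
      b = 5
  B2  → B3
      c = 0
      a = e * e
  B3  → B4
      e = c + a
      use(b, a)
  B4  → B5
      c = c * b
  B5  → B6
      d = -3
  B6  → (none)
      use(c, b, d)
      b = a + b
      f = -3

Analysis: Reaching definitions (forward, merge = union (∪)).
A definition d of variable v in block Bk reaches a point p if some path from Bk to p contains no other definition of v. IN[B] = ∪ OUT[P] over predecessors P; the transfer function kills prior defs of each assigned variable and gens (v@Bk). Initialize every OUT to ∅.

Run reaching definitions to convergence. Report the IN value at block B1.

Answer: {a@B0, b@B1, e@B0}

Derivation:
Per-block solution:
  B0: | IN={a@B1, b@B1, e@B0} | OUT={a@B0, b@B1, e@B0}
  B1: | IN={a@B0, b@B1, e@B0} | OUT={a@B1, b@B1, e@B0}
  B2: | IN={a@B1, b@B1, e@B0} | OUT={a@B2, b@B1, c@B2, e@B0}
  B3: | IN={a@B2, b@B1, c@B2, e@B0} | OUT={a@B2, b@B1, c@B2, e@B3}
  B4: | IN={a@B2, b@B1, c@B2, e@B3} | OUT={a@B2, b@B1, c@B4, e@B3}
  B5: | IN={a@B2, b@B1, c@B4, e@B3} | OUT={a@B2, b@B1, c@B4, d@B5, e@B3}
  B6: | IN={a@B2, b@B1, c@B4, d@B5, e@B3} | OUT={a@B2, b@B6, c@B4, d@B5, e@B3, f@B6}

Merge at B1: IN[B1] = OUT[B0] = {a@B0, b@B1, e@B0}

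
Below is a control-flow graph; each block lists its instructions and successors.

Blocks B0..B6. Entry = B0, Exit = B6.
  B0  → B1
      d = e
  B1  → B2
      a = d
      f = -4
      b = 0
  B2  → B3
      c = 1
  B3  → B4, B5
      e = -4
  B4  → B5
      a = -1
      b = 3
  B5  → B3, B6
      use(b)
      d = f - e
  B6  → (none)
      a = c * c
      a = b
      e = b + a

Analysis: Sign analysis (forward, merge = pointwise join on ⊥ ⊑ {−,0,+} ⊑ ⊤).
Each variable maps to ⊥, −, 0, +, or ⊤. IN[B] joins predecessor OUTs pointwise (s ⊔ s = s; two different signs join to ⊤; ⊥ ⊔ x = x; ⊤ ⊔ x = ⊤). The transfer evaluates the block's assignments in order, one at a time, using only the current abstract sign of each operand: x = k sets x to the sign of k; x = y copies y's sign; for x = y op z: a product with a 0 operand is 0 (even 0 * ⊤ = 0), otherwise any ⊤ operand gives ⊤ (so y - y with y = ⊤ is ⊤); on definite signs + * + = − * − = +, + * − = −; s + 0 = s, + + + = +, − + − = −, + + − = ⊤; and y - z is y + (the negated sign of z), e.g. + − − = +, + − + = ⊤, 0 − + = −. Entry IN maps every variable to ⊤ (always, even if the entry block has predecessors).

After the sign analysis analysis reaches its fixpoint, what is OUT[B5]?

Converged values:
  B0:   IN=(all ⊤)   OUT=(all ⊤)
  B1:   IN=(all ⊤)   OUT={b:0, f:-; rest ⊤}
  B2:   IN={b:0, f:-; rest ⊤}   OUT={b:0, c:+, f:-; rest ⊤}
  B3:   IN={c:+, f:-; rest ⊤}   OUT={c:+, e:-, f:-; rest ⊤}
  B4:   IN={c:+, e:-, f:-; rest ⊤}   OUT={a:-, b:+, c:+, e:-, f:-; rest ⊤}
  B5:   IN={c:+, e:-, f:-; rest ⊤}   OUT={c:+, e:-, f:-; rest ⊤}
  B6:   IN={c:+, e:-, f:-; rest ⊤}   OUT={c:+, f:-; rest ⊤}

Merge at B5: IN[B5] = OUT[B3] ⊔ OUT[B4] = {a: ⊤, b: ⊤, c: +, d: ⊤, e: -, f: -}
Applying B5's transfer function to that IN value gives OUT[B5] (row B5 above).

Answer: {a: ⊤, b: ⊤, c: +, d: ⊤, e: -, f: -}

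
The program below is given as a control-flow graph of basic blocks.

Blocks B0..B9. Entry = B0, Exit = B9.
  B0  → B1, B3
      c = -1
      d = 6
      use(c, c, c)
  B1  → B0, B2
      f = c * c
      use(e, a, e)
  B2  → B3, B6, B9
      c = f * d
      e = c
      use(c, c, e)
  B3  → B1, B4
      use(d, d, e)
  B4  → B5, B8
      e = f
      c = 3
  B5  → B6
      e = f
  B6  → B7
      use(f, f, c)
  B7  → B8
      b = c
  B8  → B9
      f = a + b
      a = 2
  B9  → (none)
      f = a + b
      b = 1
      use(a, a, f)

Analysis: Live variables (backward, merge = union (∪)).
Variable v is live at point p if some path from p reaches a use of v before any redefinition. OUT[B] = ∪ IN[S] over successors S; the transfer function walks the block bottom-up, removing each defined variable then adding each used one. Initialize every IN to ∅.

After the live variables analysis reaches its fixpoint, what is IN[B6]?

Converged values:
  B0: | IN={a, b, e, f} | OUT={a, b, c, d, e, f}
  B1: | IN={a, b, c, d, e} | OUT={a, b, d, e, f}
  B2: | IN={a, b, d, f} | OUT={a, b, c, d, e, f}
  B3: | IN={a, b, c, d, e, f} | OUT={a, b, c, d, e, f}
  B4: | IN={a, b, f} | OUT={a, b, c, f}
  B5: | IN={a, c, f} | OUT={a, c, f}
  B6: | IN={a, c, f} | OUT={a, c}
  B7: | IN={a, c} | OUT={a, b}
  B8: | IN={a, b} | OUT={a, b}
  B9: | IN={a, b} | OUT={}

Merge at B6: OUT[B6] = IN[B7] = {a, c}
Applying B6's transfer function to that OUT value gives IN[B6] (row B6 above).

Answer: {a, c, f}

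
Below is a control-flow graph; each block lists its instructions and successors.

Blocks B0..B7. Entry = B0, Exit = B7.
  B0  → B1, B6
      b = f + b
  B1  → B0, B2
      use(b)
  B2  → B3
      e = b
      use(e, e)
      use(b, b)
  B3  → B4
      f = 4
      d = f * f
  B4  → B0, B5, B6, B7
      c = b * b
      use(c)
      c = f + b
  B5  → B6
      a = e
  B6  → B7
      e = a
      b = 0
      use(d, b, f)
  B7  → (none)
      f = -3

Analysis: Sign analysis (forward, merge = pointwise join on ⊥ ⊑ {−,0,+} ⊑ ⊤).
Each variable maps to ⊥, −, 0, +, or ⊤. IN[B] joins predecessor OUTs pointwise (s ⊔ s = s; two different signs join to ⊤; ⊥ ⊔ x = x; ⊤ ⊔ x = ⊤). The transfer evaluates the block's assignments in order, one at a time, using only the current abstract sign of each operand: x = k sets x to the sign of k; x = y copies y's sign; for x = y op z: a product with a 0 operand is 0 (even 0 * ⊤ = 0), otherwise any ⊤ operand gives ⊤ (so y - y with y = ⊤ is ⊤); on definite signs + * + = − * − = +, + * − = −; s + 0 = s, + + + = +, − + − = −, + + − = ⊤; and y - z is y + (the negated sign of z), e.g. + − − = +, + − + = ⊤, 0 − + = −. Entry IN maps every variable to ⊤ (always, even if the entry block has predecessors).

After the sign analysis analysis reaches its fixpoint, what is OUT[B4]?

Fixpoint table:
  B0:  IN=(all ⊤)  OUT=(all ⊤)
  B1:  IN=(all ⊤)  OUT=(all ⊤)
  B2:  IN=(all ⊤)  OUT=(all ⊤)
  B3:  IN=(all ⊤)  OUT={d:+, f:+; rest ⊤}
  B4:  IN={d:+, f:+; rest ⊤}  OUT={d:+, f:+; rest ⊤}
  B5:  IN={d:+, f:+; rest ⊤}  OUT={d:+, f:+; rest ⊤}
  B6:  IN=(all ⊤)  OUT={b:0; rest ⊤}
  B7:  IN=(all ⊤)  OUT={f:-; rest ⊤}

Merge at B4: IN[B4] = OUT[B3] = {a: ⊤, b: ⊤, c: ⊤, d: +, e: ⊤, f: +}
Applying B4's transfer function to that IN value gives OUT[B4] (row B4 above).

Answer: {a: ⊤, b: ⊤, c: ⊤, d: +, e: ⊤, f: +}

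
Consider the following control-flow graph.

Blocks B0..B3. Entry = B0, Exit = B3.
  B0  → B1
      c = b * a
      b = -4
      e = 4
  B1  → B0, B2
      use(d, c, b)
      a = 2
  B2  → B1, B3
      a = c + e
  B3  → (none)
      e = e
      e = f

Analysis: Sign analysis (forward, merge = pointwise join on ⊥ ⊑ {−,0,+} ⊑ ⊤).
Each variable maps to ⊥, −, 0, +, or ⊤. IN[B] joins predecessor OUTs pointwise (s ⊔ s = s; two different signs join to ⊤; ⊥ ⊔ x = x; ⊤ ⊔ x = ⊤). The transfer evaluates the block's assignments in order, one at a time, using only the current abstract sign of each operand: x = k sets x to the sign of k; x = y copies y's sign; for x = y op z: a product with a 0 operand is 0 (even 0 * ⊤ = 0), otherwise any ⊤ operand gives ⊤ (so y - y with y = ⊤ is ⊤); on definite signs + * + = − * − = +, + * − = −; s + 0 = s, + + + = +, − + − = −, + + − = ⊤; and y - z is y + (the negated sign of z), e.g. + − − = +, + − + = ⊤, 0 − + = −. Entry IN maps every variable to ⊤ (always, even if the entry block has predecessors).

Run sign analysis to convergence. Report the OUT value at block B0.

Fixpoint table:
  B0:   IN=(all ⊤)   OUT={b:-, e:+; rest ⊤}
  B1:   IN={b:-, e:+; rest ⊤}   OUT={a:+, b:-, e:+; rest ⊤}
  B2:   IN={a:+, b:-, e:+; rest ⊤}   OUT={b:-, e:+; rest ⊤}
  B3:   IN={b:-, e:+; rest ⊤}   OUT={b:-; rest ⊤}

Merge at B0 (entry node, so the boundary value (all ⊤) is joined with the incoming edge(s)): IN[B0] = (all ⊤) ⊔ OUT[B1] = {a: ⊤, b: ⊤, c: ⊤, d: ⊤, e: ⊤, f: ⊤}
Applying B0's transfer function to that IN value gives OUT[B0] (row B0 above).

Answer: {a: ⊤, b: -, c: ⊤, d: ⊤, e: +, f: ⊤}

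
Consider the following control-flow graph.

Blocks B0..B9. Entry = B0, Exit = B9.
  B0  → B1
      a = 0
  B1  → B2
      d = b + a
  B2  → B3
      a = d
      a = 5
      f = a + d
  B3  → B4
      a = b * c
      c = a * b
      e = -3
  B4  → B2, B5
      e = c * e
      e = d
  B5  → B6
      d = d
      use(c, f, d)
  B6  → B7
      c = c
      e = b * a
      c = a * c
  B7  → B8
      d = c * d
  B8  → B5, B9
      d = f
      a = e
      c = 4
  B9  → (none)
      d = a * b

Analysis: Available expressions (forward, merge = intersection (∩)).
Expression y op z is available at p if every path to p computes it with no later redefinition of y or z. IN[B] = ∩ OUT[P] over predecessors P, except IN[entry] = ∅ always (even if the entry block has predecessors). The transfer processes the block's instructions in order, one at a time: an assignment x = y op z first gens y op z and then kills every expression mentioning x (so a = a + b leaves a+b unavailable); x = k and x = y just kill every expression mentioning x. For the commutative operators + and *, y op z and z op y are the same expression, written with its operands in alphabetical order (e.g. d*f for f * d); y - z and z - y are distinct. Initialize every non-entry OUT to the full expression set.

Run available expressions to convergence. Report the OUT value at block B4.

Answer: {a*b}

Derivation:
Converged values:
  B0:   IN={}   OUT={}
  B1:   IN={}   OUT={a+b}
  B2:   IN={}   OUT={a+d}
  B3:   IN={a+d}   OUT={a*b}
  B4:   IN={a*b}   OUT={a*b}
  B5:   IN={}   OUT={}
  B6:   IN={}   OUT={a*b}
  B7:   IN={a*b}   OUT={a*b}
  B8:   IN={a*b}   OUT={}
  B9:   IN={}   OUT={a*b}

Merge at B4: IN[B4] = OUT[B3] = {a*b}
Applying B4's transfer function to that IN value gives OUT[B4] (row B4 above).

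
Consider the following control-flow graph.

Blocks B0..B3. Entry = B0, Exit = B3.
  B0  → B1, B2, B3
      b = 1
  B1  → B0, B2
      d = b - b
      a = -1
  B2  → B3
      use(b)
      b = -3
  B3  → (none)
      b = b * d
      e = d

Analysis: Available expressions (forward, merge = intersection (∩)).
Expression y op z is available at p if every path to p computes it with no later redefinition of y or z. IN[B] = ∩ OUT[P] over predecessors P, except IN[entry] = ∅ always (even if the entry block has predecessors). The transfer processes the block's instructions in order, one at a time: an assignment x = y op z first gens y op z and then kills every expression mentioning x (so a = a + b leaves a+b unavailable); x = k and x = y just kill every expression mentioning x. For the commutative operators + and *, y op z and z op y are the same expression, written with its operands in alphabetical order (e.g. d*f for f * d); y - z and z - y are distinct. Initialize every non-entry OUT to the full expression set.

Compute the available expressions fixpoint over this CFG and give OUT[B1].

Per-block solution:
  B0: | IN={} | OUT={}
  B1: | IN={} | OUT={b-b}
  B2: | IN={} | OUT={}
  B3: | IN={} | OUT={}

Merge at B1: IN[B1] = OUT[B0] = {}
Applying B1's transfer function to that IN value gives OUT[B1] (row B1 above).

Answer: {b-b}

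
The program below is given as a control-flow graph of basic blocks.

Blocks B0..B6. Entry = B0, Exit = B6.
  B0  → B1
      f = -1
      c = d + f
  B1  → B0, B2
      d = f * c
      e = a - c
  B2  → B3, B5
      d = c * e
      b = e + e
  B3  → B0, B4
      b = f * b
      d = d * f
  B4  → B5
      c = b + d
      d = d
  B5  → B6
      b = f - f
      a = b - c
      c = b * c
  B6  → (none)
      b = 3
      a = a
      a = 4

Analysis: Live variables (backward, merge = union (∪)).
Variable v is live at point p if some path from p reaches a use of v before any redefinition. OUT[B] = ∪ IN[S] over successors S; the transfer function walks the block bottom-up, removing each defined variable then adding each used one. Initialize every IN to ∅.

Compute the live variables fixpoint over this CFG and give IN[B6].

Per-block solution:
  B0: | IN={a, d} | OUT={a, c, f}
  B1: | IN={a, c, f} | OUT={a, c, d, e, f}
  B2: | IN={a, c, e, f} | OUT={a, b, c, d, f}
  B3: | IN={a, b, d, f} | OUT={a, b, d, f}
  B4: | IN={b, d, f} | OUT={c, f}
  B5: | IN={c, f} | OUT={a}
  B6: | IN={a} | OUT={}

B6 is the boundary node: OUT[B6] = {}
Applying B6's transfer function to that OUT value gives IN[B6] (row B6 above).

Answer: {a}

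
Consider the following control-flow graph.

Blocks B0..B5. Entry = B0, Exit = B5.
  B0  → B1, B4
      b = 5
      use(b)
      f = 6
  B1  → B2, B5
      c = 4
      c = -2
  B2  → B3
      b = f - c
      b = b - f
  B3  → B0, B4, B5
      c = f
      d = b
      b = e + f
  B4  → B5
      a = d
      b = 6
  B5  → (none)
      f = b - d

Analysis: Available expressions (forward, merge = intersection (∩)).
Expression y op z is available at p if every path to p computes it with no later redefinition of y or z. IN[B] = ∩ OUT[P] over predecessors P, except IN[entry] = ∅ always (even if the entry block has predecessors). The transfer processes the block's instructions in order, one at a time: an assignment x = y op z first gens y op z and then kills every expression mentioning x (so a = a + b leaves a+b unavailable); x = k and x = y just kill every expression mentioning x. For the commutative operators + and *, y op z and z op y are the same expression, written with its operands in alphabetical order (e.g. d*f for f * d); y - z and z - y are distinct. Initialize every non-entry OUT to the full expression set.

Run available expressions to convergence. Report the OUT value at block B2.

Answer: {f-c}

Derivation:
Per-block solution:
  B0:   IN={}   OUT={}
  B1:   IN={}   OUT={}
  B2:   IN={}   OUT={f-c}
  B3:   IN={f-c}   OUT={e+f}
  B4:   IN={}   OUT={}
  B5:   IN={}   OUT={b-d}

Merge at B2: IN[B2] = OUT[B1] = {}
Applying B2's transfer function to that IN value gives OUT[B2] (row B2 above).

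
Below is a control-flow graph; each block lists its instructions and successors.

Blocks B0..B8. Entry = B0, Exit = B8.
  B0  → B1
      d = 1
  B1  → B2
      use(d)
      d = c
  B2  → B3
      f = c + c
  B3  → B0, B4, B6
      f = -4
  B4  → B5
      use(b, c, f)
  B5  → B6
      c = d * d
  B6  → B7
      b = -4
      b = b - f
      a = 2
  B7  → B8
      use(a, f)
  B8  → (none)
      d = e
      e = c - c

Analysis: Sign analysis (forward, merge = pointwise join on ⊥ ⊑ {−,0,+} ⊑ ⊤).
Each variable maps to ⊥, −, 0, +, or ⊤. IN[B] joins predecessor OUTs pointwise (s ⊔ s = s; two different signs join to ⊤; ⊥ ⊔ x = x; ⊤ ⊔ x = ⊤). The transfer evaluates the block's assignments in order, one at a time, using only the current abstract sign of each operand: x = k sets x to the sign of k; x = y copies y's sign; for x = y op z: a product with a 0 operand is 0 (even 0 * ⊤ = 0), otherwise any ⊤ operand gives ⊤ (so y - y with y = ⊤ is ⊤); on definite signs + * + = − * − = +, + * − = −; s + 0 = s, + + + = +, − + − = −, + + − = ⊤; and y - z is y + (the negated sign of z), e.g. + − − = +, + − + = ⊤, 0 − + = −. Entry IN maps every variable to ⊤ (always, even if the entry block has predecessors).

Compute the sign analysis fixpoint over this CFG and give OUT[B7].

Answer: {a: +, b: ⊤, c: ⊤, d: ⊤, e: ⊤, f: -}

Trace:
Per-block solution:
  B0: | IN=(all ⊤) | OUT={d:+; rest ⊤}
  B1: | IN={d:+; rest ⊤} | OUT=(all ⊤)
  B2: | IN=(all ⊤) | OUT=(all ⊤)
  B3: | IN=(all ⊤) | OUT={f:-; rest ⊤}
  B4: | IN={f:-; rest ⊤} | OUT={f:-; rest ⊤}
  B5: | IN={f:-; rest ⊤} | OUT={f:-; rest ⊤}
  B6: | IN={f:-; rest ⊤} | OUT={a:+, f:-; rest ⊤}
  B7: | IN={a:+, f:-; rest ⊤} | OUT={a:+, f:-; rest ⊤}
  B8: | IN={a:+, f:-; rest ⊤} | OUT={a:+, f:-; rest ⊤}

Merge at B7: IN[B7] = OUT[B6] = {a: +, b: ⊤, c: ⊤, d: ⊤, e: ⊤, f: -}
Applying B7's transfer function to that IN value gives OUT[B7] (row B7 above).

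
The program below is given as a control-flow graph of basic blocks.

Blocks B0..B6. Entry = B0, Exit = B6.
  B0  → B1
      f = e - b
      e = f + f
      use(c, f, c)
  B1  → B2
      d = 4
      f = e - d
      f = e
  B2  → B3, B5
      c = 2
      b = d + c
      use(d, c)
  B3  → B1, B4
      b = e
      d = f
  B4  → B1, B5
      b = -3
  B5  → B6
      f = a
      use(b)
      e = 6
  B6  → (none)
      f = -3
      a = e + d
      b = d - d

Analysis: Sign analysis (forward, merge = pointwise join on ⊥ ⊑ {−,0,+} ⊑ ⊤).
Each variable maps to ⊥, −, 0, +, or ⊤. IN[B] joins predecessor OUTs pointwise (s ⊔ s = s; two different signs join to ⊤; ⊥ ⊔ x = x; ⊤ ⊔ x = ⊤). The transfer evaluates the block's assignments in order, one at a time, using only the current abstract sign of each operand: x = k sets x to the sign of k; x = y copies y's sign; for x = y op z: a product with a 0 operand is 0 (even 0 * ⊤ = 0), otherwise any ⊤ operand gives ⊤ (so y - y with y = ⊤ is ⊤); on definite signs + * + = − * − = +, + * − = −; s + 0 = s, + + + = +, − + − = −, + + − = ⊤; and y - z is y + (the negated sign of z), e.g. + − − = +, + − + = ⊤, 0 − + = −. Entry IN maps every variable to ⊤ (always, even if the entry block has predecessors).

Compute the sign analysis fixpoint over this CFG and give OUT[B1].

Fixpoint table:
  B0:   IN=(all ⊤)   OUT=(all ⊤)
  B1:   IN=(all ⊤)   OUT={d:+; rest ⊤}
  B2:   IN={d:+; rest ⊤}   OUT={b:+, c:+, d:+; rest ⊤}
  B3:   IN={b:+, c:+, d:+; rest ⊤}   OUT={c:+; rest ⊤}
  B4:   IN={c:+; rest ⊤}   OUT={b:-, c:+; rest ⊤}
  B5:   IN={c:+; rest ⊤}   OUT={c:+, e:+; rest ⊤}
  B6:   IN={c:+, e:+; rest ⊤}   OUT={c:+, e:+, f:-; rest ⊤}

Merge at B1: IN[B1] = OUT[B0] ⊔ OUT[B3] ⊔ OUT[B4] = {a: ⊤, b: ⊤, c: ⊤, d: ⊤, e: ⊤, f: ⊤}
Applying B1's transfer function to that IN value gives OUT[B1] (row B1 above).

Answer: {a: ⊤, b: ⊤, c: ⊤, d: +, e: ⊤, f: ⊤}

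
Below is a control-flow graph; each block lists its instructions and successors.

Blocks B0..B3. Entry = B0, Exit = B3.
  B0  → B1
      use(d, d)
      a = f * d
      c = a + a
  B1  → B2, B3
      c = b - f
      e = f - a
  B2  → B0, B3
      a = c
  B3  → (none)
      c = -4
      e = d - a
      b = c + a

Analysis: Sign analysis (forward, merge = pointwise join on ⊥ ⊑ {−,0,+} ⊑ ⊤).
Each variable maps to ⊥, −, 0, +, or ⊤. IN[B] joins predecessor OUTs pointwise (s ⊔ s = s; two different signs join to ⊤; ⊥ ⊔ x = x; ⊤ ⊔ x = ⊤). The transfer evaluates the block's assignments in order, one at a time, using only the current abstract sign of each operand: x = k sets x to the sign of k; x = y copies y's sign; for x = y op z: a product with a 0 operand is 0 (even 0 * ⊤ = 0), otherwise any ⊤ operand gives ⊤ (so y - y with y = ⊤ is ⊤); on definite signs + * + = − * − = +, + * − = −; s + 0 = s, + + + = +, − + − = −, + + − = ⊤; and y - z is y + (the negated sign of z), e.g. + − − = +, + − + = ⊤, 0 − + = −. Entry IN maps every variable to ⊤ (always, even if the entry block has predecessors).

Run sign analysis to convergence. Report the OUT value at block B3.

Fixpoint table:
  B0:   IN=(all ⊤)   OUT=(all ⊤)
  B1:   IN=(all ⊤)   OUT=(all ⊤)
  B2:   IN=(all ⊤)   OUT=(all ⊤)
  B3:   IN=(all ⊤)   OUT={c:-; rest ⊤}

Merge at B3: IN[B3] = OUT[B1] ⊔ OUT[B2] = {a: ⊤, b: ⊤, c: ⊤, d: ⊤, e: ⊤, f: ⊤}
Applying B3's transfer function to that IN value gives OUT[B3] (row B3 above).

Answer: {a: ⊤, b: ⊤, c: -, d: ⊤, e: ⊤, f: ⊤}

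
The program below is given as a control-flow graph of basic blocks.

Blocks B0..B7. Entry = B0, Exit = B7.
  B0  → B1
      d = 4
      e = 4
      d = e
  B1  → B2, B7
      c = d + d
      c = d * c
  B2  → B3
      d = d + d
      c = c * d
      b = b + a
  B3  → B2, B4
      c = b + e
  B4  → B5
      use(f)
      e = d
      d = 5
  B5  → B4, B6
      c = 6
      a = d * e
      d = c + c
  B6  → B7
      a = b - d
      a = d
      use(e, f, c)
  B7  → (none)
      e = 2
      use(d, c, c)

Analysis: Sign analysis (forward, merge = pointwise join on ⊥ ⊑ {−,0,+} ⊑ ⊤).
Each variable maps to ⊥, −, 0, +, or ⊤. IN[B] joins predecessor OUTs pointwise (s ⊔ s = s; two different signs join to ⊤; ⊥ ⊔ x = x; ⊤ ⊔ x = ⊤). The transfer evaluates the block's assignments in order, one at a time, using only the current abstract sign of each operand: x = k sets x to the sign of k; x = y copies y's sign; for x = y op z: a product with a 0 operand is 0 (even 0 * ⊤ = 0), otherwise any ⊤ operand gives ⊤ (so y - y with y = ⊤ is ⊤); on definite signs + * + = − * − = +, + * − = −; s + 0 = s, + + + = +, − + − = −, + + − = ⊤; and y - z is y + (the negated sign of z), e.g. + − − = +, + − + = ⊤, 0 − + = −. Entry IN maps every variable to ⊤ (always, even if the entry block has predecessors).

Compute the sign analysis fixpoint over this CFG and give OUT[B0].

Answer: {a: ⊤, b: ⊤, c: ⊤, d: +, e: +, f: ⊤}

Trace:
Per-block solution:
  B0:   IN=(all ⊤)   OUT={d:+, e:+; rest ⊤}
  B1:   IN={d:+, e:+; rest ⊤}   OUT={c:+, d:+, e:+; rest ⊤}
  B2:   IN={d:+, e:+; rest ⊤}   OUT={d:+, e:+; rest ⊤}
  B3:   IN={d:+, e:+; rest ⊤}   OUT={d:+, e:+; rest ⊤}
  B4:   IN={d:+, e:+; rest ⊤}   OUT={d:+, e:+; rest ⊤}
  B5:   IN={d:+, e:+; rest ⊤}   OUT={a:+, c:+, d:+, e:+; rest ⊤}
  B6:   IN={a:+, c:+, d:+, e:+; rest ⊤}   OUT={a:+, c:+, d:+, e:+; rest ⊤}
  B7:   IN={c:+, d:+, e:+; rest ⊤}   OUT={c:+, d:+, e:+; rest ⊤}

B0 is the boundary node: IN[B0] = {a: ⊤, b: ⊤, c: ⊤, d: ⊤, e: ⊤, f: ⊤}
Applying B0's transfer function to that IN value gives OUT[B0] (row B0 above).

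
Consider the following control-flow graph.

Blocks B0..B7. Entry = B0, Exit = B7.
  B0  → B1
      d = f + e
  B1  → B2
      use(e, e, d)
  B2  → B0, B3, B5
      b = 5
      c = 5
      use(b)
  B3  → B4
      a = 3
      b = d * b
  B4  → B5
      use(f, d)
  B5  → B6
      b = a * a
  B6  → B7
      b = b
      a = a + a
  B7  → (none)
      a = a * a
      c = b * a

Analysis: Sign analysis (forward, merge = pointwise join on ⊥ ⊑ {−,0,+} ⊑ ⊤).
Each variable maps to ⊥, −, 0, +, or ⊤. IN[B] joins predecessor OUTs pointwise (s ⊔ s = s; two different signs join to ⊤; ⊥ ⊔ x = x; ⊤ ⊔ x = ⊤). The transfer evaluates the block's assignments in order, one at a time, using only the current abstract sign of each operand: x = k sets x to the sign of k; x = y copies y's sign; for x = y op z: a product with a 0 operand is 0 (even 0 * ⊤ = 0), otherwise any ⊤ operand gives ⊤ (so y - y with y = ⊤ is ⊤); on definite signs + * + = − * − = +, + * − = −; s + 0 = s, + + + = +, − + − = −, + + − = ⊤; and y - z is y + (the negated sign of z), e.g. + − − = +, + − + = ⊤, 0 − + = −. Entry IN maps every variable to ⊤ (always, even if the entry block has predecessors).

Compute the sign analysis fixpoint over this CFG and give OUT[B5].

Fixpoint table:
  B0: | IN=(all ⊤) | OUT=(all ⊤)
  B1: | IN=(all ⊤) | OUT=(all ⊤)
  B2: | IN=(all ⊤) | OUT={b:+, c:+; rest ⊤}
  B3: | IN={b:+, c:+; rest ⊤} | OUT={a:+, c:+; rest ⊤}
  B4: | IN={a:+, c:+; rest ⊤} | OUT={a:+, c:+; rest ⊤}
  B5: | IN={c:+; rest ⊤} | OUT={c:+; rest ⊤}
  B6: | IN={c:+; rest ⊤} | OUT={c:+; rest ⊤}
  B7: | IN={c:+; rest ⊤} | OUT=(all ⊤)

Merge at B5: IN[B5] = OUT[B2] ⊔ OUT[B4] = {a: ⊤, b: ⊤, c: +, d: ⊤, e: ⊤, f: ⊤}
Applying B5's transfer function to that IN value gives OUT[B5] (row B5 above).

Answer: {a: ⊤, b: ⊤, c: +, d: ⊤, e: ⊤, f: ⊤}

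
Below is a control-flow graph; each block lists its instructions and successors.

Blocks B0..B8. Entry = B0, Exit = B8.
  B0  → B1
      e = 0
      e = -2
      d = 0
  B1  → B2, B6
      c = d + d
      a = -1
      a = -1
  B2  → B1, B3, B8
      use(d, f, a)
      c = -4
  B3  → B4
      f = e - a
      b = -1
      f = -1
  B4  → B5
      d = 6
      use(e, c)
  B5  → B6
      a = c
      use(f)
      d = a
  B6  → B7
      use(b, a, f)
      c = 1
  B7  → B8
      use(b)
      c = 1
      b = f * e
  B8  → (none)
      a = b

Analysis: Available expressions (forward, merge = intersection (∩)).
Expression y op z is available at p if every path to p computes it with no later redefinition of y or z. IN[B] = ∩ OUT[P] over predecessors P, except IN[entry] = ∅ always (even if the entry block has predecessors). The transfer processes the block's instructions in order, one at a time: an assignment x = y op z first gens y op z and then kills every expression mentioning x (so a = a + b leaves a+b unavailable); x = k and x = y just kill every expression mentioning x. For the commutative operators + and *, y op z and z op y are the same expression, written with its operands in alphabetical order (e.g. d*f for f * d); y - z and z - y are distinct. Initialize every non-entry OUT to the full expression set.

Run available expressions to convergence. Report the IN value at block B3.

Answer: {d+d}

Derivation:
Per-block solution:
  B0: | IN={} | OUT={}
  B1: | IN={} | OUT={d+d}
  B2: | IN={d+d} | OUT={d+d}
  B3: | IN={d+d} | OUT={d+d, e-a}
  B4: | IN={d+d, e-a} | OUT={e-a}
  B5: | IN={e-a} | OUT={}
  B6: | IN={} | OUT={}
  B7: | IN={} | OUT={e*f}
  B8: | IN={} | OUT={}

Merge at B3: IN[B3] = OUT[B2] = {d+d}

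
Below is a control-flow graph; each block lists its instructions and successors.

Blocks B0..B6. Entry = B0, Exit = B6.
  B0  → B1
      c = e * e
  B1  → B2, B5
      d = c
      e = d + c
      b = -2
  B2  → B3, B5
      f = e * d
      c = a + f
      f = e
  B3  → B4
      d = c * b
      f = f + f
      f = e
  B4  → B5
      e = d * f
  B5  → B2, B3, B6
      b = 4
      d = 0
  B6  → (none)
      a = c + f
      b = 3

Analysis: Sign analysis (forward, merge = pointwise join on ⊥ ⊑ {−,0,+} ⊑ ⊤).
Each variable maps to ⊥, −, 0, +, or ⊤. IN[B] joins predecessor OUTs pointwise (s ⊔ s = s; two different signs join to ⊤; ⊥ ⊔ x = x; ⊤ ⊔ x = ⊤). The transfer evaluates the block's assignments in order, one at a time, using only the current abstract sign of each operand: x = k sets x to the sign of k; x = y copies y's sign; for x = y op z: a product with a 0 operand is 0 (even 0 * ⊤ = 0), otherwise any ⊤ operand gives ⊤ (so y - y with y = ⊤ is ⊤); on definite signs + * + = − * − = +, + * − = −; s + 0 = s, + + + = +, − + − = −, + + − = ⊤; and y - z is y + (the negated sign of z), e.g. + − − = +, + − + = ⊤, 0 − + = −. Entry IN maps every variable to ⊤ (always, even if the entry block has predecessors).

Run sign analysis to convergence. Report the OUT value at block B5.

Fixpoint table:
  B0: | IN=(all ⊤) | OUT=(all ⊤)
  B1: | IN=(all ⊤) | OUT={b:-; rest ⊤}
  B2: | IN=(all ⊤) | OUT=(all ⊤)
  B3: | IN=(all ⊤) | OUT=(all ⊤)
  B4: | IN=(all ⊤) | OUT=(all ⊤)
  B5: | IN=(all ⊤) | OUT={b:+, d:0; rest ⊤}
  B6: | IN={b:+, d:0; rest ⊤} | OUT={b:+, d:0; rest ⊤}

Merge at B5: IN[B5] = OUT[B1] ⊔ OUT[B2] ⊔ OUT[B4] = {a: ⊤, b: ⊤, c: ⊤, d: ⊤, e: ⊤, f: ⊤}
Applying B5's transfer function to that IN value gives OUT[B5] (row B5 above).

Answer: {a: ⊤, b: +, c: ⊤, d: 0, e: ⊤, f: ⊤}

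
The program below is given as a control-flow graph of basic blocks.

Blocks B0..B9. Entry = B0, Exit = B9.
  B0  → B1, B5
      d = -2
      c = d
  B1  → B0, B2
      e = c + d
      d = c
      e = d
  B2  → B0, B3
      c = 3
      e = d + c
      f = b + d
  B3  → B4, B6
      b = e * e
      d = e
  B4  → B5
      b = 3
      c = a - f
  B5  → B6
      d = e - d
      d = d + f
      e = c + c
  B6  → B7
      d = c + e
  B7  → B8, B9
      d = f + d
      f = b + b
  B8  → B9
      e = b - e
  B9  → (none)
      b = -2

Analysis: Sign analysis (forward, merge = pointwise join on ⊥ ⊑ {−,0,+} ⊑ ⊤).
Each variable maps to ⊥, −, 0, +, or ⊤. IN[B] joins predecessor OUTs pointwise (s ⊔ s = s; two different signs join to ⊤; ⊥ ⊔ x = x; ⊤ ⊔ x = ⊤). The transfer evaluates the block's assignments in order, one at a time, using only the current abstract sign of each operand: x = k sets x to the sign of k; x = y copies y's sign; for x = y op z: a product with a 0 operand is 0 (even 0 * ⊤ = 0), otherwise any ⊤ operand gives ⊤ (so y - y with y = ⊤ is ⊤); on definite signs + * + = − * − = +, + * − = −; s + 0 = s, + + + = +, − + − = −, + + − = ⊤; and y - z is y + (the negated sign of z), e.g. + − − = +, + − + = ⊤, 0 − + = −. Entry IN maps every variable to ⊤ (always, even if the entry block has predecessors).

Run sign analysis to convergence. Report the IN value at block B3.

Answer: {a: ⊤, b: ⊤, c: +, d: -, e: ⊤, f: ⊤}

Trace:
Converged values:
  B0:   IN=(all ⊤)   OUT={c:-, d:-; rest ⊤}
  B1:   IN={c:-, d:-; rest ⊤}   OUT={c:-, d:-, e:-; rest ⊤}
  B2:   IN={c:-, d:-, e:-; rest ⊤}   OUT={c:+, d:-; rest ⊤}
  B3:   IN={c:+, d:-; rest ⊤}   OUT={c:+; rest ⊤}
  B4:   IN={c:+; rest ⊤}   OUT={b:+; rest ⊤}
  B5:   IN=(all ⊤)   OUT=(all ⊤)
  B6:   IN=(all ⊤)   OUT=(all ⊤)
  B7:   IN=(all ⊤)   OUT=(all ⊤)
  B8:   IN=(all ⊤)   OUT=(all ⊤)
  B9:   IN=(all ⊤)   OUT={b:-; rest ⊤}

Merge at B3: IN[B3] = OUT[B2] = {a: ⊤, b: ⊤, c: +, d: -, e: ⊤, f: ⊤}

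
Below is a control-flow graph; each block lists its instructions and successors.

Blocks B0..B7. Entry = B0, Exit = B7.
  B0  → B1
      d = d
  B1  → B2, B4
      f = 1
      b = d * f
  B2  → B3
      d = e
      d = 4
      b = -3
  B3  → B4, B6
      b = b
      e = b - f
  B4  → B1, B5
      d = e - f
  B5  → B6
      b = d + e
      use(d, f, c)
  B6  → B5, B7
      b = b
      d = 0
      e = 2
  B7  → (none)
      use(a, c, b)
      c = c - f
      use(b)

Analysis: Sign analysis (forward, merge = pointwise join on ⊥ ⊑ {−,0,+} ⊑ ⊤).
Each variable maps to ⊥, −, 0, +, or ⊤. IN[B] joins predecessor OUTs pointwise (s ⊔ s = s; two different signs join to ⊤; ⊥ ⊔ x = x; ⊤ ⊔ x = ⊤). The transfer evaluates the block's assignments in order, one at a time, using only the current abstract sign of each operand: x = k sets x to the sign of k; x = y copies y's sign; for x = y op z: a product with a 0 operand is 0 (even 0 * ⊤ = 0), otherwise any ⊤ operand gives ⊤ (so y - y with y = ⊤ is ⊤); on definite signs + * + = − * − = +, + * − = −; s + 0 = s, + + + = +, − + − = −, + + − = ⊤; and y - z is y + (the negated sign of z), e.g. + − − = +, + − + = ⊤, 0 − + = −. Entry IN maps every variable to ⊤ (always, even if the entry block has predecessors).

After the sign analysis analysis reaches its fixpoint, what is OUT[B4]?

Fixpoint table:
  B0:   IN=(all ⊤)   OUT=(all ⊤)
  B1:   IN=(all ⊤)   OUT={f:+; rest ⊤}
  B2:   IN={f:+; rest ⊤}   OUT={b:-, d:+, f:+; rest ⊤}
  B3:   IN={b:-, d:+, f:+; rest ⊤}   OUT={b:-, d:+, e:-, f:+; rest ⊤}
  B4:   IN={f:+; rest ⊤}   OUT={f:+; rest ⊤}
  B5:   IN={f:+; rest ⊤}   OUT={f:+; rest ⊤}
  B6:   IN={f:+; rest ⊤}   OUT={d:0, e:+, f:+; rest ⊤}
  B7:   IN={d:0, e:+, f:+; rest ⊤}   OUT={d:0, e:+, f:+; rest ⊤}

Merge at B4: IN[B4] = OUT[B1] ⊔ OUT[B3] = {a: ⊤, b: ⊤, c: ⊤, d: ⊤, e: ⊤, f: +}
Applying B4's transfer function to that IN value gives OUT[B4] (row B4 above).

Answer: {a: ⊤, b: ⊤, c: ⊤, d: ⊤, e: ⊤, f: +}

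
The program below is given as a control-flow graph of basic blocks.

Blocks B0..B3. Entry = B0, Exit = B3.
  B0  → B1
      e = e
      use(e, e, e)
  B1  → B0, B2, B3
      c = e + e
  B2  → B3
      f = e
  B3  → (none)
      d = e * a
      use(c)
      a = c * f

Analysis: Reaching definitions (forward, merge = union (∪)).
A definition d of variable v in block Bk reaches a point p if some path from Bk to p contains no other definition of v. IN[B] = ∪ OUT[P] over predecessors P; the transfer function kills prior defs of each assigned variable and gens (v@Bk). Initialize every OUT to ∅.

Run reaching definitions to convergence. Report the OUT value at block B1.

Fixpoint table:
  B0:  IN={c@B1, e@B0}  OUT={c@B1, e@B0}
  B1:  IN={c@B1, e@B0}  OUT={c@B1, e@B0}
  B2:  IN={c@B1, e@B0}  OUT={c@B1, e@B0, f@B2}
  B3:  IN={c@B1, e@B0, f@B2}  OUT={a@B3, c@B1, d@B3, e@B0, f@B2}

Merge at B1: IN[B1] = OUT[B0] = {c@B1, e@B0}
Applying B1's transfer function to that IN value gives OUT[B1] (row B1 above).

Answer: {c@B1, e@B0}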